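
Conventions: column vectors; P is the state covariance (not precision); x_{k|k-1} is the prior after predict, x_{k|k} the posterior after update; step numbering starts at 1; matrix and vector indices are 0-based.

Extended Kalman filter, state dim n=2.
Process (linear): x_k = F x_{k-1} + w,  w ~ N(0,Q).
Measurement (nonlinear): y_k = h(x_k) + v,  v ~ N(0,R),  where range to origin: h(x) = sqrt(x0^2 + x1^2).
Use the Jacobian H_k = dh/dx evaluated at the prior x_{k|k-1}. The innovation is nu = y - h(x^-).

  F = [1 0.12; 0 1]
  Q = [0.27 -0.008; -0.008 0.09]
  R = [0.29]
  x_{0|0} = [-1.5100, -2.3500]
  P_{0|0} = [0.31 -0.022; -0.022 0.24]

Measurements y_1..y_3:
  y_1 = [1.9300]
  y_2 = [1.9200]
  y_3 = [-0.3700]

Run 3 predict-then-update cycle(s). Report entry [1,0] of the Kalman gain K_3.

step 1: x^-=[-1.7920, -2.3500]  P^-=[0.5782 -0.0012; -0.0012 0.3300]  H_jac=[-0.6064 -0.7952]  S=[0.7101]  K=[-0.4924; -0.3685]  nu=[-1.0253]  x^+=[-1.2872, -1.9722]  P^+=[0.4060 -0.1300; -0.1300 0.2336]
step 2: x^-=[-1.5238, -1.9722]  P^-=[0.6482 -0.1100; -0.1100 0.3236]  H_jac=[-0.6114 -0.7913]  S=[0.6285]  K=[-0.4921; -0.3004]  nu=[-0.5723]  x^+=[-1.2422, -1.8003]  P^+=[0.4960 -0.2029; -0.2029 0.2669]
step 3: x^-=[-1.4583, -1.8003]  P^-=[0.7211 -0.1789; -0.1789 0.3569]  H_jac=[-0.6294 -0.7771]  S=[0.6162]  K=[-0.5111; -0.2673]  nu=[-2.6868]  x^+=[-0.0852, -1.0821]  P^+=[0.5602 -0.2631; -0.2631 0.3128]

K[1,0] = -0.2673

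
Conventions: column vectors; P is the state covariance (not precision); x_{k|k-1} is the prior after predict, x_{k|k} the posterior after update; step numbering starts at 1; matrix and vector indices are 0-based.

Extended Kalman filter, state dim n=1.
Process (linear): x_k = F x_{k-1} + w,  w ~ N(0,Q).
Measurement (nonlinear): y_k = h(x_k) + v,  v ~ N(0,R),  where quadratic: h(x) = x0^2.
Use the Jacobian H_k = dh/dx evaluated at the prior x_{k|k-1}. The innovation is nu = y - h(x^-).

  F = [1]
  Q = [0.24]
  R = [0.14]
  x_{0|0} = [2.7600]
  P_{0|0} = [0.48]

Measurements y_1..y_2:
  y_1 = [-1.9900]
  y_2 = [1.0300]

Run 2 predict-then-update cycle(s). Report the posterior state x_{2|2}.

step 1: x^-=[2.7600]  P^-=[0.7200]  H_jac=[5.5200]  S=[22.0787]  K=[0.1800]  nu=[-9.6076]  x^+=[1.0305]  P^+=[0.0046]
step 2: x^-=[1.0305]  P^-=[0.2446]  H_jac=[2.0611]  S=[1.1789]  K=[0.4276]  nu=[-0.0320]  x^+=[1.0169]  P^+=[0.0290]

x_post = [1.0169]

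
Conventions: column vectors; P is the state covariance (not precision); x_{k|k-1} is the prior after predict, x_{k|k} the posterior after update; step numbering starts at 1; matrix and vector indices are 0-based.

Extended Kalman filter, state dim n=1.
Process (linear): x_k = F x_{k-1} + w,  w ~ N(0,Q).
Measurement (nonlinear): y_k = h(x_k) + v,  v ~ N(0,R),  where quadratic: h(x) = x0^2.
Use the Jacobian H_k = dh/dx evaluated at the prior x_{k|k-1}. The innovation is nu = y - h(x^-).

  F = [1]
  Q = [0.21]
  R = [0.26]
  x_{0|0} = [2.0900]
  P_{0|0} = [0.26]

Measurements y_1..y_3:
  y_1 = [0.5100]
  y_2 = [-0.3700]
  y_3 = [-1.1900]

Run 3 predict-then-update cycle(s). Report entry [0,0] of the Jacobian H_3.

step 1: x^-=[2.0900]  P^-=[0.4700]  H_jac=[4.1800]  S=[8.4720]  K=[0.2319]  nu=[-3.8581]  x^+=[1.1953]  P^+=[0.0144]
step 2: x^-=[1.1953]  P^-=[0.2244]  H_jac=[2.3907]  S=[1.5427]  K=[0.3478]  nu=[-1.7988]  x^+=[0.5697]  P^+=[0.0378]
step 3: x^-=[0.5697]  P^-=[0.2478]  H_jac=[1.1394]  S=[0.5818]  K=[0.4854]  nu=[-1.5146]  x^+=[-0.1655]  P^+=[0.1108]

H_jac[0,0] = 1.1394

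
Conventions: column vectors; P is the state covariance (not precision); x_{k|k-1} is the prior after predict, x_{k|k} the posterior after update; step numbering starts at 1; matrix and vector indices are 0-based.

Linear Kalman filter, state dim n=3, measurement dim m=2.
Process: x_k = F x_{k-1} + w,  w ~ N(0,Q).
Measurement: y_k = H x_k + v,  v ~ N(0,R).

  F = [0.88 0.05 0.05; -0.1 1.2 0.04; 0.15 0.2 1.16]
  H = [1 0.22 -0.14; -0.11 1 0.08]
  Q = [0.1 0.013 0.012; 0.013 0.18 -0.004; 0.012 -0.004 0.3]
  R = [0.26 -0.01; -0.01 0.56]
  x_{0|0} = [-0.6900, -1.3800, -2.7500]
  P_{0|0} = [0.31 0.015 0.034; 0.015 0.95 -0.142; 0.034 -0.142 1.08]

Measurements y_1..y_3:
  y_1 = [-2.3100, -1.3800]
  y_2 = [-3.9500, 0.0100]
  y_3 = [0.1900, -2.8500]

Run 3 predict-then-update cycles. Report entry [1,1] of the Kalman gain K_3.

step 1: x^-=[-0.8137, -1.6970, -3.5695]  P^-=[0.3487 0.0529 0.1531; 0.0529 1.5353 0.0693; 0.1531 0.0693 1.7451]  S=[0.6934 0.3276; 0.3276 2.1075]  K=[0.5211 -0.0683; 0.2215 0.6939; -0.1647 0.1167]  nu=[-1.6227, 0.5131]  x^+=[-1.6943, -1.7005, -3.2424]  P^+=[0.1740 -0.0408 0.2058; -0.0408 0.3857 -0.0472; 0.2058 -0.0472 1.7101]
step 2: x^-=[-1.7381, -2.0008, -4.3554]  P^-=[0.2542 -0.0153 0.3389; -0.0153 0.7435 0.0701; 0.3389 0.0701 2.6678]  S=[0.4965 0.1045; 0.1045 1.3322]  K=[0.4191 -0.0450; 0.1628 0.5508; -0.0787 0.1910]  nu=[-2.3814, 2.1681]  x^+=[-2.8339, -1.1945, -3.7538]  P^+=[0.1683 -0.0395 0.3580; -0.0395 0.3074 -0.0624; 0.3580 -0.0624 2.6193]
step 3: x^-=[-2.7412, -1.3002, -5.0184]  P^-=[0.2653 -0.0127 0.5459; -0.0127 0.6292 0.0557; 0.5459 0.0557 3.9338]  S=[0.4710 0.0880; 0.0880 1.2197]  K=[0.4002 -0.0274; 0.1551 0.5095; -0.0323 0.2568]  nu=[2.5147, -1.4498]  x^+=[-1.6949, -1.6489, -5.4719]  P^+=[0.1909 -0.0425 0.5514; -0.0425 0.2874 -0.1036; 0.5514 -0.1036 3.8544]

K[1,1] = 0.5095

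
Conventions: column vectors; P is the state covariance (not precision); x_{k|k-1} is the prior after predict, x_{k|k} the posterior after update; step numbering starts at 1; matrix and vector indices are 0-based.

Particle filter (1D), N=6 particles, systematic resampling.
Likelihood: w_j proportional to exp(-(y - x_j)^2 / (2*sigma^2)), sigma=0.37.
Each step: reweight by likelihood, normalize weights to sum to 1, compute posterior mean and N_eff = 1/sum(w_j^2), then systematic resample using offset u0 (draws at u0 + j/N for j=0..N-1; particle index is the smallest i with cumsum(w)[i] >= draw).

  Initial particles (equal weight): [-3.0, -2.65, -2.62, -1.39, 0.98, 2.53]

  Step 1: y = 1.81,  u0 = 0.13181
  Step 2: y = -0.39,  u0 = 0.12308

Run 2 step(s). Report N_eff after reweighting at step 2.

step 1: w=[0.0000, 0.0000, 0.0000, 0.0000, 0.3492, 0.6508]  mean=1.9888  Neff=1.8332  idx=[4, 4, 5, 5, 5, 5]
step 2: w=[0.5000, 0.5000, 0.0000, 0.0000, 0.0000, 0.0000]  mean=0.9800  Neff=2.0000  idx=[0, 0, 0, 1, 1, 1]

N_eff = 2.0000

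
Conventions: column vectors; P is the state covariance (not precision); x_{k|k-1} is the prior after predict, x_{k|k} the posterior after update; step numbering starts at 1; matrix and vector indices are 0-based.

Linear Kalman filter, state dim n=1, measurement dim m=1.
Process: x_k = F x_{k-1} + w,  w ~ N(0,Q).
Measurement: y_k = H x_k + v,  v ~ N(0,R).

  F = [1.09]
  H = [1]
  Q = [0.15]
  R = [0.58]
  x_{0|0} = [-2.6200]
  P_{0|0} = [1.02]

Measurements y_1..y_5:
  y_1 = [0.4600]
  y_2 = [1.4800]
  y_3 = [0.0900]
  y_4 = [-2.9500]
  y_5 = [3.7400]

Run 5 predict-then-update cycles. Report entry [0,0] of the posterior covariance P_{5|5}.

P_post[0,0] = 0.2563

step 1: x^-=[-2.8558]  P^-=[1.3619]  S=[1.9419]  K=[0.7013]  nu=[3.3158]  x^+=[-0.5304]  P^+=[0.4068]
step 2: x^-=[-0.5781]  P^-=[0.6333]  S=[1.2133]  K=[0.5220]  nu=[2.0581]  x^+=[0.4961]  P^+=[0.3027]
step 3: x^-=[0.5408]  P^-=[0.5097]  S=[1.0897]  K=[0.4677]  nu=[-0.4508]  x^+=[0.3299]  P^+=[0.2713]
step 4: x^-=[0.3596]  P^-=[0.4723]  S=[1.0523]  K=[0.4488]  nu=[-3.3096]  x^+=[-1.1258]  P^+=[0.2603]
step 5: x^-=[-1.2272]  P^-=[0.4593]  S=[1.0393]  K=[0.4419]  nu=[4.9672]  x^+=[0.9680]  P^+=[0.2563]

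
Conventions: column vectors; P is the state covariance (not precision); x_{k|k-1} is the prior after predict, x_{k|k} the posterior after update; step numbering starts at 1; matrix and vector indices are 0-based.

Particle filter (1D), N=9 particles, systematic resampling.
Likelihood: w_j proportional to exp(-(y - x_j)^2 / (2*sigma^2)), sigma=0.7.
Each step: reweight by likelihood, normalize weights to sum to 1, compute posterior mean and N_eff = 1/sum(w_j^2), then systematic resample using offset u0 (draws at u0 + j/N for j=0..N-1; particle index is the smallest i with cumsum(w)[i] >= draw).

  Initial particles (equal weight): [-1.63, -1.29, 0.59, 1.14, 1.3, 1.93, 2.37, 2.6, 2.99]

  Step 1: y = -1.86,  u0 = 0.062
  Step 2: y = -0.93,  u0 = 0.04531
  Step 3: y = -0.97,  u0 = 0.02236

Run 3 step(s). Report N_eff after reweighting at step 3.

step 1: w=[0.5682, 0.4305, 0.0013, 0.0001, 0.0000, 0.0000, 0.0000, 0.0000, 0.0000]  mean=-1.4805  Neff=1.9682  idx=[0, 0, 0, 0, 0, 1, 1, 1, 1]
step 2: w=[0.0928, 0.0928, 0.0928, 0.0928, 0.0928, 0.1340, 0.1340, 0.1340, 0.1340]  mean=-1.4477  Neff=8.7039  idx=[0, 1, 2, 4, 5, 6, 6, 7, 8]
step 3: w=[0.0907, 0.0907, 0.0907, 0.0907, 0.1274, 0.1274, 0.1274, 0.1274, 0.1274]  mean=-1.4134  Neff=8.7635  idx=[0, 1, 2, 3, 4, 5, 6, 7, 8]

N_eff = 8.7635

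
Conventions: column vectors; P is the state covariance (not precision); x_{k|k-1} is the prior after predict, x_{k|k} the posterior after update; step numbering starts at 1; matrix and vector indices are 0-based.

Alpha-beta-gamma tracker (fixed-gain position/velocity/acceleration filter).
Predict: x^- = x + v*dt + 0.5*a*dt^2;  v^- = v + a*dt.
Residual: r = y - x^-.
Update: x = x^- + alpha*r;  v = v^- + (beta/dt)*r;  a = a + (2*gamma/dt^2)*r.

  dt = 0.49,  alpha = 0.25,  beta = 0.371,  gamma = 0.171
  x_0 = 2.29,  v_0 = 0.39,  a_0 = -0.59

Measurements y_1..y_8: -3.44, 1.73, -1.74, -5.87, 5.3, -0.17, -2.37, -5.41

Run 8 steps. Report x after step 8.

step 1: x_pred=2.4103  r=-5.8503  x^+=0.9477  v^+=-4.3286  a^+=-8.9232
step 2: x_pred=-2.2445  r=3.9745  x^+=-1.2509  v^+=-5.6917  a^+=-3.2618
step 3: x_pred=-4.4314  r=2.6914  x^+=-3.7585  v^+=-5.2522  a^+=0.5718
step 4: x_pred=-6.2635  r=0.3935  x^+=-6.1651  v^+=-4.6741  a^+=1.1323
step 5: x_pred=-8.3195  r=13.6195  x^+=-4.9146  v^+=6.1926  a^+=20.5319
step 6: x_pred=0.5846  r=-0.7546  x^+=0.3960  v^+=15.6819  a^+=19.4570
step 7: x_pred=10.4159  r=-12.7859  x^+=7.2194  v^+=15.5351  a^+=1.2447
step 8: x_pred=14.9810  r=-20.3910  x^+=9.8833  v^+=0.7060  a^+=-27.8005

x_post = 9.8833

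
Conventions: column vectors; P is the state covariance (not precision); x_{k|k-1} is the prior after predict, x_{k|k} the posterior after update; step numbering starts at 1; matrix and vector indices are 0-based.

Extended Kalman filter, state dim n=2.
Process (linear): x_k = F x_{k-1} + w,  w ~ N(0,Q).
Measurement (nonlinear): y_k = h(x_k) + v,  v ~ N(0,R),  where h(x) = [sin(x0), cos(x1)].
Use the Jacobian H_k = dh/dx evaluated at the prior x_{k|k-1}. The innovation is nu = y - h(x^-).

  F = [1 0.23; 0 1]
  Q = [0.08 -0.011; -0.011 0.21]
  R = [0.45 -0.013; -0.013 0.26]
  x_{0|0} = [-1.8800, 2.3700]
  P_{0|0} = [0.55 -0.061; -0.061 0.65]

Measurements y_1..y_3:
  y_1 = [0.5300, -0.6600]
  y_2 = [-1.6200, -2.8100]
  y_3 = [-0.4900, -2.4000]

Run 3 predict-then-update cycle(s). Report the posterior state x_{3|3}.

x_post = [-0.4330, 2.7368]

step 1: x^-=[-1.3349, 2.3700]  P^-=[0.6363 0.0775; 0.0775 0.8600]  H_jac=[0.2337 0.0000; 0.0000 -0.6973]  S=[0.4848 -0.0256; -0.0256 0.6781]  K=[0.3032 -0.0682; -0.0094 -0.8846]  nu=[1.5023, 0.0568]  x^+=[-0.8833, 2.3056]  P^+=[0.5875 0.0311; 0.0311 0.3297]
step 2: x^-=[-0.3530, 2.3056]  P^-=[0.6993 0.0959; 0.0959 0.5397]  H_jac=[0.9383 0.0000; 0.0000 -0.7419]  S=[1.0657 -0.0798; -0.0798 0.5571]  K=[0.6127 -0.0400; 0.0310 -0.7143]  nu=[-1.2743, -2.1395]  x^+=[-1.0482, 3.7945]  P^+=[0.2944 0.0248; 0.0248 0.2509]
step 3: x^-=[-0.1755, 3.7945]  P^-=[0.3991 0.0715; 0.0715 0.4609]  H_jac=[0.9846 0.0000; 0.0000 0.6075]  S=[0.8369 0.0297; 0.0297 0.4301]  K=[0.4671 0.0686; 0.0611 0.6468]  nu=[-0.3154, -1.6057]  x^+=[-0.4330, 2.7368]  P^+=[0.2126 0.0194; 0.0194 0.2755]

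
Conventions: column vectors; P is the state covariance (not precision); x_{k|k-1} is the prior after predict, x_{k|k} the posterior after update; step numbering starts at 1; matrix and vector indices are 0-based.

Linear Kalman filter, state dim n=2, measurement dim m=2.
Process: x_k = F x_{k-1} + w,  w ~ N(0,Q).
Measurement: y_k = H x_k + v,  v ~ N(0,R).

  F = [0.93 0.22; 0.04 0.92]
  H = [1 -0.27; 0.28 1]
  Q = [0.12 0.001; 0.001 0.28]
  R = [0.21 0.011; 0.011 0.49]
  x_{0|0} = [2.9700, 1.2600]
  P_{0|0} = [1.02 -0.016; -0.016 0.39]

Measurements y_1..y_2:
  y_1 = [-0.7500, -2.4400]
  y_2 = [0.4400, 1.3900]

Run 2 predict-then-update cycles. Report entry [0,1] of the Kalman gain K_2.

K[0,1] = 0.1440

step 1: x^-=[3.0393, 1.2780]  P^-=[1.0145 0.1040; 0.1040 0.6106]  S=[1.2128 0.2264; 0.2264 1.2384]  K=[0.7815 0.1705; -0.1517 0.5443]  nu=[-3.4442, -4.5690]  x^+=[-0.4315, -0.6863]  P^+=[0.1775 0.0425; 0.0425 0.2531]
step 2: x^-=[-0.5523, -0.6487]  P^-=[0.3031 0.0956; 0.0956 0.4977]  S=[0.4978 0.0498; 0.0498 1.0649]  K=[0.5427 0.1440; -0.1279 0.4984]  nu=[0.8172, 2.1933]  x^+=[0.2071, 0.3401]  P^+=[0.1266 0.0411; 0.0411 0.2313]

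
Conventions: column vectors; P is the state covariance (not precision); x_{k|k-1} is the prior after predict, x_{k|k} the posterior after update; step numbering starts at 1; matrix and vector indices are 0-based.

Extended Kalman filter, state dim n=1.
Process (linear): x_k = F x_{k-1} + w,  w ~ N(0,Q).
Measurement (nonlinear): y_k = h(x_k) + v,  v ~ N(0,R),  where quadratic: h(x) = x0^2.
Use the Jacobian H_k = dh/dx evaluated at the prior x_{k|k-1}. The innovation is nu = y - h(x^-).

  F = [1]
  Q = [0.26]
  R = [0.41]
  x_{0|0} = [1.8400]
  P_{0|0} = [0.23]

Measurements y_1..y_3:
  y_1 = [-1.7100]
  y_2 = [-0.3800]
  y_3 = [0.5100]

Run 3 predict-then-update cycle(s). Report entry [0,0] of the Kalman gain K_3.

step 1: x^-=[1.8400]  P^-=[0.4900]  H_jac=[3.6800]  S=[7.0458]  K=[0.2559]  nu=[-5.0956]  x^+=[0.5359]  P^+=[0.0285]
step 2: x^-=[0.5359]  P^-=[0.2885]  H_jac=[1.0718]  S=[0.7414]  K=[0.4171]  nu=[-0.6672]  x^+=[0.2576]  P^+=[0.1595]
step 3: x^-=[0.2576]  P^-=[0.4195]  H_jac=[0.5153]  S=[0.5214]  K=[0.4146]  nu=[0.4436]  x^+=[0.4416]  P^+=[0.3299]

K[0,0] = 0.4146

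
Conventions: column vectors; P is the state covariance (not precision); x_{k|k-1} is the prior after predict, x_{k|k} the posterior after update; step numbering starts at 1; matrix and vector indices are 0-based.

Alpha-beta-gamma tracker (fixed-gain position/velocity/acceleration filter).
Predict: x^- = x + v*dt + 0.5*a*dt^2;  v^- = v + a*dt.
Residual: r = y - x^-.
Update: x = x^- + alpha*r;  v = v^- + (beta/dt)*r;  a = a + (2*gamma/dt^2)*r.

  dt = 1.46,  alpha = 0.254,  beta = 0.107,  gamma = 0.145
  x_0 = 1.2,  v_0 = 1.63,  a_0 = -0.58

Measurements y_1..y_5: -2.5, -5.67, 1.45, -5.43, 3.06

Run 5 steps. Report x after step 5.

x_post = -13.6254

step 1: x_pred=2.9616  r=-5.4616  x^+=1.5744  v^+=0.3829  a^+=-1.3230
step 2: x_pred=0.7234  r=-6.3934  x^+=-0.9006  v^+=-2.0173  a^+=-2.1928
step 3: x_pred=-6.1829  r=7.6329  x^+=-4.2441  v^+=-4.6594  a^+=-1.1544
step 4: x_pred=-12.2773  r=6.8473  x^+=-10.5381  v^+=-5.8430  a^+=-0.2228
step 5: x_pred=-19.3064  r=22.3664  x^+=-13.6254  v^+=-4.5292  a^+=2.8201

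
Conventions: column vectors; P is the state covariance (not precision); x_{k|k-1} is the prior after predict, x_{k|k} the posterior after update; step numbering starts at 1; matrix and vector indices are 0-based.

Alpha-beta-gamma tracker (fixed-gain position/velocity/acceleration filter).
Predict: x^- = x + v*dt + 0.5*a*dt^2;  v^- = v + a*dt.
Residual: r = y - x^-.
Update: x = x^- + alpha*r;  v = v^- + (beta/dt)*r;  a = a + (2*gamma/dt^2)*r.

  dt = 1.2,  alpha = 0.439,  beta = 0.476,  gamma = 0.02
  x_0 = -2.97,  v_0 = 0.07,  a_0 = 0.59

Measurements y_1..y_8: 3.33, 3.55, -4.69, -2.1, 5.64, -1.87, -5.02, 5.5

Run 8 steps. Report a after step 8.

step 1: x_pred=-2.4612  r=5.7912  x^+=0.0811  v^+=3.0752  a^+=0.7509
step 2: x_pred=4.3120  r=-0.7620  x^+=3.9775  v^+=3.6740  a^+=0.7297
step 3: x_pred=8.9116  r=-13.6016  x^+=2.9405  v^+=-0.8457  a^+=0.3519
step 4: x_pred=2.1790  r=-4.2790  x^+=0.3005  v^+=-2.1208  a^+=0.2330
step 5: x_pred=-2.0766  r=7.7166  x^+=1.3110  v^+=1.2198  a^+=0.4474
step 6: x_pred=3.0968  r=-4.9668  x^+=0.9164  v^+=-0.2136  a^+=0.3094
step 7: x_pred=0.8829  r=-5.9029  x^+=-1.7085  v^+=-2.1837  a^+=0.1454
step 8: x_pred=-4.2243  r=9.7243  x^+=0.0447  v^+=1.8481  a^+=0.4156

a_post = 0.4156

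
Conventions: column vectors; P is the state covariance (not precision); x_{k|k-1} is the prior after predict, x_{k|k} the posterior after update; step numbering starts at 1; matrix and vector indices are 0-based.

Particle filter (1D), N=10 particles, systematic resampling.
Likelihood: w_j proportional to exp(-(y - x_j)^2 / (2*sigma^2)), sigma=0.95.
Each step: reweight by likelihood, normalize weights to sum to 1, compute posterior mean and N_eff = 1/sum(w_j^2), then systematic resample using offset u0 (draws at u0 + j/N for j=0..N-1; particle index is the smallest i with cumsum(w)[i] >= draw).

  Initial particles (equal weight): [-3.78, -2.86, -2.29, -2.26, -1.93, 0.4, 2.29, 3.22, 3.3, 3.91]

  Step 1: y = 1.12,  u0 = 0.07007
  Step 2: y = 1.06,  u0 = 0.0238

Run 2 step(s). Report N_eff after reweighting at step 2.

N_eff = 8.5252

step 1: w=[0.0000, 0.0001, 0.0011, 0.0013, 0.0041, 0.5359, 0.3345, 0.0620, 0.0513, 0.0096]  mean=1.3732  Neff=2.4650  idx=[5, 5, 5, 5, 5, 6, 6, 6, 6, 8]
step 2: w=[0.1373, 0.1373, 0.1373, 0.1373, 0.1373, 0.0756, 0.0756, 0.0756, 0.0756, 0.0108]  mean=1.0031  Neff=8.5252  idx=[0, 0, 1, 2, 3, 3, 4, 5, 6, 8]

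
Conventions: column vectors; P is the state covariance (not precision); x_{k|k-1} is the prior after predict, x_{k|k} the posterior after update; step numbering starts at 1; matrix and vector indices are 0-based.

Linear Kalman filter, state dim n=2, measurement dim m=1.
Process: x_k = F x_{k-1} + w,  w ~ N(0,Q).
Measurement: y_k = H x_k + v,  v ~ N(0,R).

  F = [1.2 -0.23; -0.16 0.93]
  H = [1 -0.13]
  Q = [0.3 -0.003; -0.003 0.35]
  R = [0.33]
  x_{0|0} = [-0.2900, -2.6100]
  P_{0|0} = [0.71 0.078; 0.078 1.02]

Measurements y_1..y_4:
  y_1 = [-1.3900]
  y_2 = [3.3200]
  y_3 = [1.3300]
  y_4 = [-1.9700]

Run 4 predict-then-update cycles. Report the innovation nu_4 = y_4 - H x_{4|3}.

step 1: x^-=[0.2523, -2.3809]  P^-=[1.3333 -0.2676; -0.2676 1.2272]  S=[1.7536]  K=[0.7802; -0.2436]  nu=[-1.9518]  x^+=[-1.2704, -1.9055]  P^+=[0.2660 0.0656; 0.0656 1.1231]
step 2: x^-=[-1.0862, -1.5689]  P^-=[0.7062 -0.2186; -0.2186 1.3087]  S=[1.1152]  K=[0.6588; -0.3486]  nu=[4.2023]  x^+=[1.6821, -3.0339]  P^+=[0.2223 0.0375; 0.0375 1.1731]
step 3: x^-=[2.7163, -3.0906]  P^-=[0.6614 -0.2534; -0.2534 1.3592]  S=[1.0803]  K=[0.6428; -0.3981]  nu=[-1.7880]  x^+=[1.5670, -2.3787]  P^+=[0.2151 0.0230; 0.0230 1.1879]
step 4: x^-=[2.4275, -2.4629]  P^-=[0.6599 -0.2718; -0.2718 1.3761]  S=[1.0838]  K=[0.6415; -0.4159]  nu=[-4.7176]  x^+=[-0.5987, -0.5010]  P^+=[0.2139 0.0173; 0.0173 1.1887]

innov = [-4.7176]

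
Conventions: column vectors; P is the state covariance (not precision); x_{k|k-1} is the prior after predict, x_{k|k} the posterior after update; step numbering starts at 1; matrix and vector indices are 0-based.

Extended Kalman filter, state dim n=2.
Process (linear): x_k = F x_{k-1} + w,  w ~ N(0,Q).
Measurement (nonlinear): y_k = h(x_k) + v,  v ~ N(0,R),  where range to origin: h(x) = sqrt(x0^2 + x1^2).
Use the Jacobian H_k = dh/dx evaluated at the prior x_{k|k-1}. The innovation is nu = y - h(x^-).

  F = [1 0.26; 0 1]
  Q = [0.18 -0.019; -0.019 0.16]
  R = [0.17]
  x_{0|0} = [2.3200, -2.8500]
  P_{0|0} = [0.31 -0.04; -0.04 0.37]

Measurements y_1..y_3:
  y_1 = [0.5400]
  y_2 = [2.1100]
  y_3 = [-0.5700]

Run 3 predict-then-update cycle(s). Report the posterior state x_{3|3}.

step 1: x^-=[1.5790, -2.8500]  P^-=[0.4942 0.0372; 0.0372 0.5300]  H_jac=[0.4846 -0.8747]  S=[0.6601]  K=[0.3136; -0.6751]  nu=[-2.7182]  x^+=[0.7267, -1.0151]  P^+=[0.4293 0.1769; 0.1769 0.2292]
step 2: x^-=[0.4628, -1.0151]  P^-=[0.7168 0.2175; 0.2175 0.3892]  H_jac=[0.4148 -0.9099]  S=[0.4514]  K=[0.2203; -0.5847]  nu=[0.9944]  x^+=[0.6818, -1.5965]  P^+=[0.6949 0.2756; 0.2756 0.2349]
step 3: x^-=[0.2667, -1.5965]  P^-=[1.0341 0.3177; 0.3177 0.3949]  H_jac=[0.1648 -0.9863]  S=[0.4790]  K=[-0.2985; -0.7039]  nu=[-2.1886]  x^+=[0.9200, -0.0560]  P^+=[0.9914 0.2171; 0.2171 0.1576]

x_post = [0.9200, -0.0560]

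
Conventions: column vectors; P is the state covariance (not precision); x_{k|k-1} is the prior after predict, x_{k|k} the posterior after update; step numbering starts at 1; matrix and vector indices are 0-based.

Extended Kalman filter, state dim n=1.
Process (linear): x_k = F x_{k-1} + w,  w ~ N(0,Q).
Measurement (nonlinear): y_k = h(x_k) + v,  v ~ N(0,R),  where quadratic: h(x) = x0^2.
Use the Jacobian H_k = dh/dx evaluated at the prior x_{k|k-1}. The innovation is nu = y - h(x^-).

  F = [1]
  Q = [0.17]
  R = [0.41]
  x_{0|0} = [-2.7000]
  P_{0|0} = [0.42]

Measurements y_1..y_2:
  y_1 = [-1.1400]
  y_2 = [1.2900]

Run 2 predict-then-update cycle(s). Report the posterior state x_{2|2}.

x_post = [-1.1476]

step 1: x^-=[-2.7000]  P^-=[0.5900]  H_jac=[-5.4000]  S=[17.6144]  K=[-0.1809]  nu=[-8.4300]  x^+=[-1.1752]  P^+=[0.0137]
step 2: x^-=[-1.1752]  P^-=[0.1837]  H_jac=[-2.3505]  S=[1.4251]  K=[-0.3030]  nu=[-0.0912]  x^+=[-1.1476]  P^+=[0.0529]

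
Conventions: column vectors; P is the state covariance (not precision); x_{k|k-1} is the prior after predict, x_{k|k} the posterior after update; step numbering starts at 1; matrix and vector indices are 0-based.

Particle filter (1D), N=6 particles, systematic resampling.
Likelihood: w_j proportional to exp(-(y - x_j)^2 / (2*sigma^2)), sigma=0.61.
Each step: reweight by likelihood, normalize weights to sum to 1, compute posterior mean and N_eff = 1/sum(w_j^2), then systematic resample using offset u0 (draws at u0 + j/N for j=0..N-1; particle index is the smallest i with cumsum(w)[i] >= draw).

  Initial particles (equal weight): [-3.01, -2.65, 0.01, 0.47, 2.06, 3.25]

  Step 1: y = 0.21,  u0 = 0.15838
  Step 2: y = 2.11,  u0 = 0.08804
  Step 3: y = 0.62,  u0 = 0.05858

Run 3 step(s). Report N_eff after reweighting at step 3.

N_eff = 5.8697

step 1: w=[0.0000, 0.0000, 0.5065, 0.4881, 0.0054, 0.0000]  mean=0.2455  Neff=2.0209  idx=[2, 2, 2, 3, 3, 3]
step 2: w=[0.0301, 0.0301, 0.0301, 0.3033, 0.3033, 0.3033]  mean=0.4285  Neff=3.5887  idx=[2, 3, 4, 4, 5, 5]
step 3: w=[0.1111, 0.1778, 0.1778, 0.1778, 0.1778, 0.1778]  mean=0.4189  Neff=5.8697  idx=[0, 1, 2, 3, 4, 5]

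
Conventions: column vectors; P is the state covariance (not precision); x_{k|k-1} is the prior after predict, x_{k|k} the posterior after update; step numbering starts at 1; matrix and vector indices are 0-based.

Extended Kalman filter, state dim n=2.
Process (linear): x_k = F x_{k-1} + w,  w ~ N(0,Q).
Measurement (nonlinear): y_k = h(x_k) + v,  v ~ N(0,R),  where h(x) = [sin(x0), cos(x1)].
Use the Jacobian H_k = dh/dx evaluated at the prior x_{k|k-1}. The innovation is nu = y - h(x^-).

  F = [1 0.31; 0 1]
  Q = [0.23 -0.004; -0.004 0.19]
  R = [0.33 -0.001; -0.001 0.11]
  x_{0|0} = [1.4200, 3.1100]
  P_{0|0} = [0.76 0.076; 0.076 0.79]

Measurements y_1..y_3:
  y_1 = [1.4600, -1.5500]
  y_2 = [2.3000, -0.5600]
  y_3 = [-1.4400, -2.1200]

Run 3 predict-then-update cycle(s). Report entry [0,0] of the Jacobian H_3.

step 1: x^-=[2.3841, 3.1100]  P^-=[1.1130 0.3169; 0.3169 0.9800]  H_jac=[-0.7266 0.0000; 0.0000 -0.0316]  S=[0.9176 0.0063; 0.0063 0.1110]  K=[-0.8811 -0.0404; -0.2491 -0.2649]  nu=[0.7729, -0.5505]  x^+=[1.7254, 3.0633]  P^+=[0.4001 0.1128; 0.1128 0.9144]
step 2: x^-=[2.6750, 3.0633]  P^-=[0.7879 0.3923; 0.3923 1.1044]  H_jac=[-0.8931 0.0000; 0.0000 -0.0783]  S=[0.9585 0.0264; 0.0264 0.1168]  K=[-0.7315 -0.0974; -0.3473 -0.6617]  nu=[1.8501, 0.4369]  x^+=[1.2790, 2.1317]  P^+=[0.2702 0.1276; 0.1276 0.9256]
step 3: x^-=[1.9398, 2.1317]  P^-=[0.6682 0.4105; 0.4105 1.1156]  H_jac=[-0.3607 0.0000; 0.0000 -0.8468]  S=[0.4170 0.1244; 0.1244 0.9100]  K=[-0.4839 -0.3159; -0.0474 -1.0317]  nu=[-2.3727, -1.5881]  x^+=[3.5896, 3.8824]  P^+=[0.4418 0.0405; 0.0405 0.1340]

H_jac[0,0] = -0.3607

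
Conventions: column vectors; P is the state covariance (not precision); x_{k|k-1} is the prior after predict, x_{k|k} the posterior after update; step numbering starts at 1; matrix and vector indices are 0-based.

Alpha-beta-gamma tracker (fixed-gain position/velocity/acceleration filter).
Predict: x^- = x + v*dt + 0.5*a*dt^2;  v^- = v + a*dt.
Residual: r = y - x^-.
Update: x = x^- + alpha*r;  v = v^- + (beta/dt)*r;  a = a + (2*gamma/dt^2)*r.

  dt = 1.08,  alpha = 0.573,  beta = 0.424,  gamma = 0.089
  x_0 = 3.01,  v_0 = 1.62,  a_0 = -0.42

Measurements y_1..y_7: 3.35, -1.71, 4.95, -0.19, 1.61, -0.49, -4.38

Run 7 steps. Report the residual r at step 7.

resid = -3.2069

step 1: x_pred=4.5147  r=-1.1647  x^+=3.8473  v^+=0.7092  a^+=-0.5977
step 2: x_pred=4.2646  r=-5.9746  x^+=0.8412  v^+=-2.2820  a^+=-1.5095
step 3: x_pred=-2.5037  r=7.4537  x^+=1.7673  v^+=-0.9860  a^+=-0.3720
step 4: x_pred=0.4855  r=-0.6755  x^+=0.0984  v^+=-1.6529  a^+=-0.4751
step 5: x_pred=-1.9638  r=3.5738  x^+=0.0840  v^+=-0.7630  a^+=0.0703
step 6: x_pred=-0.6990  r=0.2090  x^+=-0.5793  v^+=-0.6050  a^+=0.1022
step 7: x_pred=-1.1731  r=-3.2069  x^+=-3.0106  v^+=-1.7537  a^+=-0.3872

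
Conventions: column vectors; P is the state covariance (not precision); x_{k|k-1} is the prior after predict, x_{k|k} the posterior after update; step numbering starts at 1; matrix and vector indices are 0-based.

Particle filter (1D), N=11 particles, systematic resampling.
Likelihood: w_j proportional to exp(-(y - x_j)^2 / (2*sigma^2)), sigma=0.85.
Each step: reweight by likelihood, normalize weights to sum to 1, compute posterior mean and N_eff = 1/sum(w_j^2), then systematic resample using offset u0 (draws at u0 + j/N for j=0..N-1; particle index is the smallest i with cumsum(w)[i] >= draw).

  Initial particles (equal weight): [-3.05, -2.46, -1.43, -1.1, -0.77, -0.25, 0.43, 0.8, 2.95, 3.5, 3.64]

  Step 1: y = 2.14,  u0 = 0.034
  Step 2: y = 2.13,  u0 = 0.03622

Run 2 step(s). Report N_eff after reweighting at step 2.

N_eff = 9.0474

step 1: w=[0.0000, 0.0000, 0.0001, 0.0004, 0.0018, 0.0122, 0.0843, 0.1841, 0.4051, 0.1774, 0.1344]  mean=2.4838  Neff=3.9242  idx=[6, 7, 7, 8, 8, 8, 8, 8, 9, 9, 10]
step 2: w=[0.0293, 0.0637, 0.0637, 0.1361, 0.1361, 0.1361, 0.1361, 0.1361, 0.0591, 0.0591, 0.0447]  mean=2.6981  Neff=9.0474  idx=[1, 2, 3, 4, 4, 5, 6, 6, 7, 8, 9]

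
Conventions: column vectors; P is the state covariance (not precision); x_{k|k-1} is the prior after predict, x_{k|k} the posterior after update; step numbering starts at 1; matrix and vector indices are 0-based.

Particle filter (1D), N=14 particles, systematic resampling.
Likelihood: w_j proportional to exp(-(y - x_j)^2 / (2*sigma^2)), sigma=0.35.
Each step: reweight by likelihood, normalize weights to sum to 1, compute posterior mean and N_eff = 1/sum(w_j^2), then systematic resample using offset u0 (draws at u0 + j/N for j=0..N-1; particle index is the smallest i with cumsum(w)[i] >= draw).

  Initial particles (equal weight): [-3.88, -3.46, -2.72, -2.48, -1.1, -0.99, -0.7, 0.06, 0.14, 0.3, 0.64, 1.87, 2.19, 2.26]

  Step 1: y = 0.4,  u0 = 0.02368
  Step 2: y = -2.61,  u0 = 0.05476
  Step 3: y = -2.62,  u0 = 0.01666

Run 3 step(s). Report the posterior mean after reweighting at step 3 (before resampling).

step 1: w=[0.0000, 0.0000, 0.0000, 0.0000, 0.0000, 0.0001, 0.0023, 0.1986, 0.2416, 0.3056, 0.2517, 0.0000, 0.0000, 0.0000]  mean=0.2968  Neff=3.9281  idx=[7, 7, 7, 8, 8, 8, 9, 9, 9, 9, 9, 10, 10, 10]
step 2: w=[0.2831, 0.2831, 0.2831, 0.0482, 0.0482, 0.0482, 0.0012, 0.0012, 0.0012, 0.0012, 0.0012, 0.0000, 0.0000, 0.0000]  mean=0.0730  Neff=4.0415  idx=[0, 0, 0, 0, 1, 1, 1, 1, 2, 2, 2, 2, 4, 5]
step 3: w=[0.0810, 0.0810, 0.0810, 0.0810, 0.0810, 0.0810, 0.0810, 0.0810, 0.0810, 0.0810, 0.0810, 0.0810, 0.0137, 0.0137]  mean=0.0622  Neff=12.6263  idx=[0, 1, 1, 2, 3, 4, 5, 6, 7, 8, 9, 9, 10, 11]

post_mean = 0.0622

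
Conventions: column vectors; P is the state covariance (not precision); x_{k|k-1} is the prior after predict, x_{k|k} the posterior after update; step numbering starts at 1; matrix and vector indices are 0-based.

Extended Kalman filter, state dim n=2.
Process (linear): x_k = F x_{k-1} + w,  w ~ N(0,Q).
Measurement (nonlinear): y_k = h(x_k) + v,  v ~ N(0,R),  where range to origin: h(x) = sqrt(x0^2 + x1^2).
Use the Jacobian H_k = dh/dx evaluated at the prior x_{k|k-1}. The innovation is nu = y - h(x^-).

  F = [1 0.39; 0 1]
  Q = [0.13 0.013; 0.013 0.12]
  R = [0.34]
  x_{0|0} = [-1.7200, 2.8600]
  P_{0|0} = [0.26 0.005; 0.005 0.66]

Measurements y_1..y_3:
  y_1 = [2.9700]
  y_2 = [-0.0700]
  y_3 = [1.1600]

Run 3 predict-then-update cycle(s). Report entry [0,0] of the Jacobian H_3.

step 1: x^-=[-0.6046, 2.8600]  P^-=[0.4943 0.2754; 0.2754 0.7800]  H_jac=[-0.2068 0.9784]  S=[0.9963]  K=[0.1678; 0.7088]  nu=[0.0468]  x^+=[-0.5967, 2.8932]  P^+=[0.4662 0.1569; 0.1569 0.2795]
step 2: x^-=[0.5316, 2.8932]  P^-=[0.7611 0.2789; 0.2789 0.3995]  H_jac=[0.1807 0.9835]  S=[0.8504]  K=[0.4843; 0.5213]  nu=[-3.0116]  x^+=[-0.9268, 1.3233]  P^+=[0.5617 0.0642; 0.0642 0.1684]
step 3: x^-=[-0.4107, 1.3233]  P^-=[0.7674 0.1429; 0.1429 0.2884]  H_jac=[-0.2964 0.9551]  S=[0.5896]  K=[-0.1544; 0.3953]  nu=[-0.2256]  x^+=[-0.3759, 1.2341]  P^+=[0.7533 0.1789; 0.1789 0.1963]

H_jac[0,0] = -0.2964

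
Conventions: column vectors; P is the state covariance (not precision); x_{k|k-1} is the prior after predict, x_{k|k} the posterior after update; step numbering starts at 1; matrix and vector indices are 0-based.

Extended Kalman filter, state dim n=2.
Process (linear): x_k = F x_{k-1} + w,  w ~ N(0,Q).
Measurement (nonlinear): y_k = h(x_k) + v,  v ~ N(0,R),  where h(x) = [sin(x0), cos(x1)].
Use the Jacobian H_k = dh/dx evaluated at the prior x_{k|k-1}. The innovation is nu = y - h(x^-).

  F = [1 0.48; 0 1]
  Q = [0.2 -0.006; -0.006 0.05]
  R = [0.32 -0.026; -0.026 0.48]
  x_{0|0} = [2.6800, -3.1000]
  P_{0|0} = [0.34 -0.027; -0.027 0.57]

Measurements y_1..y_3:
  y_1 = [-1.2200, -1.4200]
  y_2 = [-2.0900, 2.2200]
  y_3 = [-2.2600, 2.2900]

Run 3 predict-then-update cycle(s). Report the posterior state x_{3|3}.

step 1: x^-=[1.1920, -3.1000]  P^-=[0.6454 0.2406; 0.2406 0.6200]  H_jac=[0.3698 0.0000; 0.0000 0.0416]  S=[0.4083 -0.0223; -0.0223 0.4811]  K=[0.5872 0.0480; 0.2214 0.0639]  nu=[-2.1491, -0.4209]  x^+=[-0.0902, -3.6027]  P^+=[0.5048 0.1871; 0.1871 0.5987]
step 2: x^-=[-1.8195, -3.6027]  P^-=[1.0223 0.4685; 0.4685 0.6487]  H_jac=[-0.2462 0.0000; 0.0000 -0.4450]  S=[0.3820 0.0253; 0.0253 0.6084]  K=[-0.6380 -0.3161; -0.2712 -0.4631]  nu=[-1.1208, 3.1155]  x^+=[-2.0892, -4.7415]  P^+=[0.7959 0.3037; 0.3037 0.4837]
step 3: x^-=[-4.3651, -4.7415]  P^-=[1.3988 0.5298; 0.5298 0.5337]  H_jac=[-0.3403 0.0000; 0.0000 -0.9996]  S=[0.4820 0.1542; 0.1542 1.0133]  K=[-0.8624 -0.3914; -0.2161 -0.4936]  nu=[-3.2003, 2.2609]  x^+=[-2.4902, -5.1658]  P^+=[0.7810 0.1655; 0.1655 0.2314]

x_post = [-2.4902, -5.1658]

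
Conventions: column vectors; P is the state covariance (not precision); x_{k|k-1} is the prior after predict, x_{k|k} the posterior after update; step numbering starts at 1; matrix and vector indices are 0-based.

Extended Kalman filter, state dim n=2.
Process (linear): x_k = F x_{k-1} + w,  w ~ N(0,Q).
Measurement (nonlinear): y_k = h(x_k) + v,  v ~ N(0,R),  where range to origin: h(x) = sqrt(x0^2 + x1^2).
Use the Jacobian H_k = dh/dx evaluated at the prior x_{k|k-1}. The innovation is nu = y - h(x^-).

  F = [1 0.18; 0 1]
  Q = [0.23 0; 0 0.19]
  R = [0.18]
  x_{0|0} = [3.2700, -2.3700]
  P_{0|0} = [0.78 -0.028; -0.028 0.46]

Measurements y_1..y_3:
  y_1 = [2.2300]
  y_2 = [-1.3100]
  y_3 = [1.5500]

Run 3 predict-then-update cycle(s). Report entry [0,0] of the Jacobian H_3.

H_jac[0,0] = 0.7622

step 1: x^-=[2.8434, -2.3700]  P^-=[1.0148 0.0548; 0.0548 0.6500]  H_jac=[0.7682 -0.6403]  S=[0.9914]  K=[0.7509; -0.3773]  nu=[-1.4716]  x^+=[1.7383, -1.8147]  P^+=[0.4558 0.3357; 0.3357 0.5088]
step 2: x^-=[1.4117, -1.8147]  P^-=[0.8231 0.4273; 0.4273 0.6988]  H_jac=[0.6140 -0.7893]  S=[0.5115]  K=[0.3287; -0.5654]  nu=[-3.6091]  x^+=[0.2254, 0.2260]  P^+=[0.7679 0.5224; 0.5224 0.5353]
step 3: x^-=[0.2661, 0.2260]  P^-=[1.2033 0.6187; 0.6187 0.7253]  H_jac=[0.7622 0.6474]  S=[1.7935]  K=[0.7347; 0.5247]  nu=[1.2008]  x^+=[1.1483, 0.8562]  P^+=[0.2352 -0.0727; -0.0727 0.2315]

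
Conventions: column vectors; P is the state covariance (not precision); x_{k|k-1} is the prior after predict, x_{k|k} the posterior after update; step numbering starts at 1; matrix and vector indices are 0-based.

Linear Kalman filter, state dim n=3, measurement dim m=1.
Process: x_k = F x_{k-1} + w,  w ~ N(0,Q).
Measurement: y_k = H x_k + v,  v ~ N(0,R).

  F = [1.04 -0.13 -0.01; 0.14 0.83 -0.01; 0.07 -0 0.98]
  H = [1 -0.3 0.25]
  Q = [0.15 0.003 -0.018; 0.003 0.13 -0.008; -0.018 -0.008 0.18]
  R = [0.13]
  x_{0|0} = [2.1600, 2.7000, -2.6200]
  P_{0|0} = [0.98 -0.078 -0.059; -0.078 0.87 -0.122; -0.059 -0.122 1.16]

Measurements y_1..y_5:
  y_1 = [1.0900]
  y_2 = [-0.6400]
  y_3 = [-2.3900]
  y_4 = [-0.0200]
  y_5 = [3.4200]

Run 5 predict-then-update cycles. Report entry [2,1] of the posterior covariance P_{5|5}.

P_post[2,1] = -0.1734

step 1: x^-=[1.9216, 2.5696, -2.4164]  P^-=[1.2468 -0.0124 -0.0019; -0.0124 0.7327 -0.1216; -0.0019 -0.1216 1.2908]  S=[1.5482]  K=[0.8074; -0.1696; 0.2308]  nu=[0.5434]  x^+=[2.3603, 2.4774, -2.2910]  P^+=[0.2374 0.1996 -0.2904; 0.1996 0.6882 -0.0610; -0.2904 -0.0610 1.2083]
step 2: x^-=[2.1556, 2.4096, -2.0799]  P^-=[0.3705 0.1360 -0.3023; 0.1360 0.6571 -0.0951; -0.3023 -0.0951 1.3018]  S=[0.4225]  K=[0.6014; -0.2010; 0.1222]  nu=[-1.5527]  x^+=[1.2217, 2.7217, -2.2698]  P^+=[0.2177 0.1871 -0.3334; 0.1871 0.6400 -0.0848; -0.3334 -0.0848 1.2955]
step 3: x^-=[0.9395, 2.4528, -2.1389]  P^-=[0.3525 0.1284 -0.3453; 0.1284 0.6211 -0.1221; -0.3453 -0.1221 1.3795]  S=[0.3933]  K=[0.5789; -0.2251; 0.0920]  nu=[-2.0589]  x^+=[-0.2524, 2.9162, -2.3283]  P^+=[0.2207 0.1796 -0.3663; 0.1796 0.6012 -0.1140; -0.3663 -0.1140 1.3762]
step 4: x^-=[-0.6183, 2.4084, -2.2994]  P^-=[0.3578 0.1273 -0.3756; 0.1273 0.5933 -0.1516; -0.3756 -0.1516 1.4525]  S=[0.3905]  K=[0.5779; -0.2269; 0.0846]  nu=[1.8957]  x^+=[0.4772, 1.9783, -2.1391]  P^+=[0.2273 0.1785 -0.3947; 0.1785 0.5732 -0.1441; -0.3947 -0.1441 1.4497]
step 5: x^-=[0.2605, 1.7302, -2.0629]  P^-=[0.3653 0.1309 -0.4009; 0.1309 0.5744 -0.1807; -0.4009 -0.1807 1.5193]  S=[0.3901]  K=[0.5789; -0.2221; 0.0850]  nu=[4.1943]  x^+=[2.6885, 0.7988, -1.7066]  P^+=[0.2346 0.1810 -0.4201; 0.1810 0.5552 -0.1734; -0.4201 -0.1734 1.5164]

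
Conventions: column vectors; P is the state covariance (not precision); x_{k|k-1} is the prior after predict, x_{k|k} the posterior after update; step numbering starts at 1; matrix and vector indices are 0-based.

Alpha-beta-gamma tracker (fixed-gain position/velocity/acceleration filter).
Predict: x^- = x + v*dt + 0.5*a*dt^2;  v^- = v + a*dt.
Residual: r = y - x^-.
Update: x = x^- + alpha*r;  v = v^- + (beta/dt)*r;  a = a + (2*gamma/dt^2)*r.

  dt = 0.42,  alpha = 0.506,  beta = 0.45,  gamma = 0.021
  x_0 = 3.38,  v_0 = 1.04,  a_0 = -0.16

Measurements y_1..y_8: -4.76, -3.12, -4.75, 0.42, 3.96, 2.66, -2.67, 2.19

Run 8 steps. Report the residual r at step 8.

step 1: x_pred=3.8027  r=-8.5627  x^+=-0.5300  v^+=-8.2015  a^+=-2.1987
step 2: x_pred=-4.1686  r=1.0486  x^+=-3.6380  v^+=-8.0015  a^+=-1.9491
step 3: x_pred=-7.1705  r=2.4205  x^+=-5.9457  v^+=-6.2267  a^+=-1.3728
step 4: x_pred=-8.6820  r=9.1020  x^+=-4.0764  v^+=2.9489  a^+=0.7944
step 5: x_pred=-2.7678  r=6.7278  x^+=0.6365  v^+=10.4909  a^+=2.3962
step 6: x_pred=5.2540  r=-2.5940  x^+=3.9414  v^+=8.7180  a^+=1.7786
step 7: x_pred=7.7599  r=-10.4299  x^+=2.4824  v^+=-1.7098  a^+=-0.7047
step 8: x_pred=1.7021  r=0.4879  x^+=1.9490  v^+=-1.4830  a^+=-0.5885

resid = 0.4879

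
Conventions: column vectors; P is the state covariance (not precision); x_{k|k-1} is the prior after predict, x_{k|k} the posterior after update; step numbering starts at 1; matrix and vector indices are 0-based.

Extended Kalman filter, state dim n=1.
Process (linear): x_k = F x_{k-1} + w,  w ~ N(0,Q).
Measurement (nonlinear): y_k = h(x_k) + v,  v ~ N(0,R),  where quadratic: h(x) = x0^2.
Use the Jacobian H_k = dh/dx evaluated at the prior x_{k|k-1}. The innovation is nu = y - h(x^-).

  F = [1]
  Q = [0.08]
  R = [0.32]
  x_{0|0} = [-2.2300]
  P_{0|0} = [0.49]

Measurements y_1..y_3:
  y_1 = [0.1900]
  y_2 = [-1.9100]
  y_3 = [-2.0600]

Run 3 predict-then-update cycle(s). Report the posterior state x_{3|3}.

step 1: x^-=[-2.2300]  P^-=[0.5700]  H_jac=[-4.4600]  S=[11.6582]  K=[-0.2181]  nu=[-4.7829]  x^+=[-1.1870]  P^+=[0.0156]
step 2: x^-=[-1.1870]  P^-=[0.0956]  H_jac=[-2.3741]  S=[0.8591]  K=[-0.2643]  nu=[-3.3191]  x^+=[-0.3098]  P^+=[0.0356]
step 3: x^-=[-0.3098]  P^-=[0.1156]  H_jac=[-0.6195]  S=[0.3644]  K=[-0.1966]  nu=[-2.1559]  x^+=[0.1141]  P^+=[0.1015]

x_post = [0.1141]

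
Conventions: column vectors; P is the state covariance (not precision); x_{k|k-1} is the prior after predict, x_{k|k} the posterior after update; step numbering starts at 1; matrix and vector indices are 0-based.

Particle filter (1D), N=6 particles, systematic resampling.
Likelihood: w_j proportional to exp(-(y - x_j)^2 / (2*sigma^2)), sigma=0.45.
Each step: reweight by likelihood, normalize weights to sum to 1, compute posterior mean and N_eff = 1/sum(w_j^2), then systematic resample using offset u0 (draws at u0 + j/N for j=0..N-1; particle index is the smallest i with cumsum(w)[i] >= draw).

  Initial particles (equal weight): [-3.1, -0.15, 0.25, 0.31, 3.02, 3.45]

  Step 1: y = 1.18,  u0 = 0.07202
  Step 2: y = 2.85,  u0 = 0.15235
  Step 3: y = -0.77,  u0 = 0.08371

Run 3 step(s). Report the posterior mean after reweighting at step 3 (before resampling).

step 1: w=[0.0000, 0.0444, 0.4141, 0.5406, 0.0008, 0.0000]  mean=0.2670  Neff=2.1471  idx=[2, 2, 2, 3, 3, 3]
step 2: w=[0.1061, 0.1061, 0.1061, 0.2272, 0.2272, 0.2272]  mean=0.2909  Neff=5.3002  idx=[1, 3, 3, 4, 5, 5]
step 3: w=[0.2144, 0.1571, 0.1571, 0.1571, 0.1571, 0.1571]  mean=0.2971  Neff=5.9030  idx=[0, 1, 2, 3, 4, 5]

post_mean = 0.2971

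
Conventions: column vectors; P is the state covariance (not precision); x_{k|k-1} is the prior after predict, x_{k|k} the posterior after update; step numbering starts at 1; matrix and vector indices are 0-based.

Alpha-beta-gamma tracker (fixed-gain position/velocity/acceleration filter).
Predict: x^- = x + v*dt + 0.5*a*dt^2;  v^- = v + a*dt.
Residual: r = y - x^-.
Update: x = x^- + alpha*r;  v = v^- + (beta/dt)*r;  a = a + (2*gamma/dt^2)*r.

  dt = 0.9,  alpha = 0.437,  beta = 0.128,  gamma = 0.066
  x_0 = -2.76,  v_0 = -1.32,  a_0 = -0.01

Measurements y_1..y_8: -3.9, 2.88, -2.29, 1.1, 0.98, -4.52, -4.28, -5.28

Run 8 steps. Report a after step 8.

a_post = -2.6028

step 1: x_pred=-3.9520  r=0.0520  x^+=-3.9293  v^+=-1.3216  a^+=-0.0015
step 2: x_pred=-5.1194  r=7.9994  x^+=-1.6236  v^+=-0.1853  a^+=1.3021
step 3: x_pred=-1.2630  r=-1.0270  x^+=-1.7118  v^+=0.8405  a^+=1.1347
step 4: x_pred=-0.4958  r=1.5958  x^+=0.2016  v^+=2.0887  a^+=1.3948
step 5: x_pred=2.6463  r=-1.6663  x^+=1.9181  v^+=3.1071  a^+=1.1232
step 6: x_pred=5.1694  r=-9.6894  x^+=0.9351  v^+=2.7399  a^+=-0.4558
step 7: x_pred=3.2165  r=-7.4965  x^+=-0.0595  v^+=1.2635  a^+=-1.6774
step 8: x_pred=0.3983  r=-5.6783  x^+=-2.0831  v^+=-1.0537  a^+=-2.6028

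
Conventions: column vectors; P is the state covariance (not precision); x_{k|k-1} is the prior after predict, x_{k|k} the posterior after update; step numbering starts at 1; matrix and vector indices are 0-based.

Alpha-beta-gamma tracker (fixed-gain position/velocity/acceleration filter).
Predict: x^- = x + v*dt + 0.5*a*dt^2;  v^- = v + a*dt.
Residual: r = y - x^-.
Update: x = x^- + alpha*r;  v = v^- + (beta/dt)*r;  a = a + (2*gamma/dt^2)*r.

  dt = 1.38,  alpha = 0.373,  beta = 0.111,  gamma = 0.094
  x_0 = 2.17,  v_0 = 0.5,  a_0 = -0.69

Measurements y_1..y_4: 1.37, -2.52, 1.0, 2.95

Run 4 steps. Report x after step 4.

step 1: x_pred=2.2030  r=-0.8330  x^+=1.8923  v^+=-0.5192  a^+=-0.7722
step 2: x_pred=0.4405  r=-2.9605  x^+=-0.6638  v^+=-1.8230  a^+=-1.0645
step 3: x_pred=-4.1931  r=5.1931  x^+=-2.2561  v^+=-2.8743  a^+=-0.5518
step 4: x_pred=-6.7481  r=9.6981  x^+=-3.1307  v^+=-2.8557  a^+=0.4056

x_post = -3.1307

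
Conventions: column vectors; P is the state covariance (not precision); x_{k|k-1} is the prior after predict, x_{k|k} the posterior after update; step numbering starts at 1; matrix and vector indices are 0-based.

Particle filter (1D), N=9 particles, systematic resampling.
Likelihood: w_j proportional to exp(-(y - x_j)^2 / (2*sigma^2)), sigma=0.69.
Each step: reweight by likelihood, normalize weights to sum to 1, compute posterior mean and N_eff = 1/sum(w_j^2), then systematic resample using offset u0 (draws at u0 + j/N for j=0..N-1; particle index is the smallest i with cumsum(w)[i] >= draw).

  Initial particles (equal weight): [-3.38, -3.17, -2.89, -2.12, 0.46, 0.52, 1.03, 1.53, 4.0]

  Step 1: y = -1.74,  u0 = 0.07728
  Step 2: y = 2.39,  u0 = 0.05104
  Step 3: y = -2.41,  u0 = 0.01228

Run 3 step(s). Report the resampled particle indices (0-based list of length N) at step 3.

resampled_idx = [0, 1, 2, 3, 4, 5, 6, 7, 8]

step 1: w=[0.0458, 0.0901, 0.1924, 0.6631, 0.0048, 0.0036, 0.0002, 0.0000, 0.0000]  mean=-2.3978  Neff=2.0538  idx=[1, 2, 2, 3, 3, 3, 3, 3, 3]
step 2: w=[0.0000, 0.0001, 0.0001, 0.1666, 0.1666, 0.1666, 0.1666, 0.1666, 0.1666]  mean=-2.1201  Neff=6.0015  idx=[3, 3, 4, 5, 5, 6, 7, 7, 8]
step 3: w=[0.1111, 0.1111, 0.1111, 0.1111, 0.1111, 0.1111, 0.1111, 0.1111, 0.1111]  mean=-2.1200  Neff=9.0000  idx=[0, 1, 2, 3, 4, 5, 6, 7, 8]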